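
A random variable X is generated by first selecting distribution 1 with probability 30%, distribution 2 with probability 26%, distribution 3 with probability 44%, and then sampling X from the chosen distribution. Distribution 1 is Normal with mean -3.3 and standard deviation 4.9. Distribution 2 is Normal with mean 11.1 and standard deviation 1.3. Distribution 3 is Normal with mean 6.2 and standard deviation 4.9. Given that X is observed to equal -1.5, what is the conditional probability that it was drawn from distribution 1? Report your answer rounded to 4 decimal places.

Likelihoods f(-1.5 | ·): 1: 0.0761047; 2: 1.22455e-21; 3: 0.0236861.
Posterior ∝ prior × likelihood. Numerator for 1: 0.3·0.0761047 = 0.0228314.
Normalizing constant: 0.3·0.0761047 + 0.26·1.22455e-21 + 0.44·0.0236861 = 0.0332533.
P(1 | observation) = 0.0228314 / 0.0332533 = 0.686591.

0.6866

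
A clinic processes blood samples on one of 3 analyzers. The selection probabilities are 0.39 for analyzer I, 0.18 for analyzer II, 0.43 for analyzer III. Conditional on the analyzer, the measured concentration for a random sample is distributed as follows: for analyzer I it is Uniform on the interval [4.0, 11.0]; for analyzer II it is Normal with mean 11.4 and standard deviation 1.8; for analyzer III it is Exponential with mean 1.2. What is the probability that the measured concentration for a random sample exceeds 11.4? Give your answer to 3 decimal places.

Conditional on each analyzer, P(X > 11.4): I: 0; II: 0.5; III: 7.48518e-05.
By total probability, P(X > 11.4) = 0.39·0 + 0.18·0.5 + 0.43·7.48518e-05 = 0.0900322.

0.090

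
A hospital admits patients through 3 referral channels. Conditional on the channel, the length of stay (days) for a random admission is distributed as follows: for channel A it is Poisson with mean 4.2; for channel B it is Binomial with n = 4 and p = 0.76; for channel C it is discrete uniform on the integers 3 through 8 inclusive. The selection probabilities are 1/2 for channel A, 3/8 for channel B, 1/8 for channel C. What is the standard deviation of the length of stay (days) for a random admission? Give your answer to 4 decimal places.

1.8384

Per component, A: μ=4.2, E[X²]=21.84; B: μ=3.04, E[X²]=9.9712; C: μ=5.5, E[X²]=33.1667.
E[X] = 0.5·4.2 + 0.375·3.04 + 0.125·5.5 = 3.9275.
E[X²] = 0.5·21.84 + 0.375·9.9712 + 0.125·33.1667 = 18.805.
Var(X) = E[X²] − (E[X])² = 18.805 − 15.4253 = 3.37978.
SD(X) = √3.37978 = 1.83842.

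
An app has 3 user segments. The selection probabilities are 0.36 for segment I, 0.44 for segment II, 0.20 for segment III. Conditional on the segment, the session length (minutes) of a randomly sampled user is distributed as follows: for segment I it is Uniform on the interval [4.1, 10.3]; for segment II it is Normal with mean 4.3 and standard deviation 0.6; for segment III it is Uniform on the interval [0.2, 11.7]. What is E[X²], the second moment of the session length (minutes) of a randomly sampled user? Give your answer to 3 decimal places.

37.394

For each component E[X²] = Var + (mean)², giving I: 55.0433; II: 18.85; III: 46.4233.
Overall E[X²] = 0.36·55.0433 + 0.44·18.85 + 0.2·46.4233 = 37.3943.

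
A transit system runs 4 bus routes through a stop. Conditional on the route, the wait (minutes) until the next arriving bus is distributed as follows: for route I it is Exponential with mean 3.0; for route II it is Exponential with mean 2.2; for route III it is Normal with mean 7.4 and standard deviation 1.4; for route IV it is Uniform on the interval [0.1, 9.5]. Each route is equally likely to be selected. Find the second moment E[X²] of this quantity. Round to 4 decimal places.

For each component E[X²] = Var + (mean)², giving I: 18; II: 9.68; III: 56.72; IV: 30.4033.
Overall E[X²] = 0.25·18 + 0.25·9.68 + 0.25·56.72 + 0.25·30.4033 = 28.7008.

28.7008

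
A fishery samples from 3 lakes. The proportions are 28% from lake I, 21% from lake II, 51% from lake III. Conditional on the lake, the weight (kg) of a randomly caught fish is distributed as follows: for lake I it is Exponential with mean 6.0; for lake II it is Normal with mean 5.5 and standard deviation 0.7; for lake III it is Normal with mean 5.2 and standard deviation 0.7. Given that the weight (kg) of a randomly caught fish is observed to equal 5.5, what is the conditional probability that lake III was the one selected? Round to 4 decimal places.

0.6571

Likelihoods f(5.5 | ·): I: 0.0666416; II: 0.569918; III: 0.51991.
Posterior ∝ prior × likelihood. Numerator for III: 0.51·0.51991 = 0.265154.
Normalizing constant: 0.28·0.0666416 + 0.21·0.569918 + 0.51·0.51991 = 0.403496.
P(III | observation) = 0.265154 / 0.403496 = 0.657141.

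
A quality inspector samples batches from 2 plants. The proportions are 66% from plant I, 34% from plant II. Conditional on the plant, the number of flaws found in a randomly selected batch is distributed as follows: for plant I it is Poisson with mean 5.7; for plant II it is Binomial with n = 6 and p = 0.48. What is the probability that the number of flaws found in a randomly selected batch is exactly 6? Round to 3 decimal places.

Conditional on each plant, P(X = 6): I: 0.159382; II: 0.0122306.
By total probability, P(X = 6) = 0.66·0.159382 + 0.34·0.0122306 = 0.10935.

0.109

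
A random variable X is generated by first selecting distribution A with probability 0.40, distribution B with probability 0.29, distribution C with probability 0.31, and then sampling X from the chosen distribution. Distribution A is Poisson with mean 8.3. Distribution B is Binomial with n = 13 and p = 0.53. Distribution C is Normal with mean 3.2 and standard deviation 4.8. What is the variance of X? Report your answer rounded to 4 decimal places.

Per component, A: μ=8.3, E[X²]=77.19; B: μ=6.89, E[X²]=50.7104; C: μ=3.2, E[X²]=33.28.
E[X] = 0.4·8.3 + 0.29·6.89 + 0.31·3.2 = 6.3101.
E[X²] = 0.4·77.19 + 0.29·50.7104 + 0.31·33.28 = 55.8988.
Var(X) = E[X²] − (E[X])² = 55.8988 − 39.8174 = 16.0815.

16.0815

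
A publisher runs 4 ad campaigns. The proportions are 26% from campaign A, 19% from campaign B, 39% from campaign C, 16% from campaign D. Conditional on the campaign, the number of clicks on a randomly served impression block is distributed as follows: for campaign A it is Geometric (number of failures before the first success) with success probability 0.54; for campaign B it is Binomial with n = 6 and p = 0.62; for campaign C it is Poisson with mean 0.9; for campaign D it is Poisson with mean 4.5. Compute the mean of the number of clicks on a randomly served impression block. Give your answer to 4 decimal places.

Component means — A: 0.851852; B: 3.72; C: 0.9; D: 4.5.
E[X] = 0.26·0.851852 + 0.19·3.72 + 0.39·0.9 + 0.16·4.5 = 1.99928.

1.9993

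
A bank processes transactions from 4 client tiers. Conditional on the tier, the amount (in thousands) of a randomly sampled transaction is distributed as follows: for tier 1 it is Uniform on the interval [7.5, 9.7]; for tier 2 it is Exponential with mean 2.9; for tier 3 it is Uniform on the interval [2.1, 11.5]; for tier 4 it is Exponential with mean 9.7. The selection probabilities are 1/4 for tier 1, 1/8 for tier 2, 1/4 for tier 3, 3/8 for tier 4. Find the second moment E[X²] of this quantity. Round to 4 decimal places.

For each component E[X²] = Var + (mean)², giving 1: 74.3633; 2: 16.82; 3: 53.6033; 4: 188.18.
Overall E[X²] = 0.25·74.3633 + 0.125·16.82 + 0.25·53.6033 + 0.375·188.18 = 104.662.

104.6617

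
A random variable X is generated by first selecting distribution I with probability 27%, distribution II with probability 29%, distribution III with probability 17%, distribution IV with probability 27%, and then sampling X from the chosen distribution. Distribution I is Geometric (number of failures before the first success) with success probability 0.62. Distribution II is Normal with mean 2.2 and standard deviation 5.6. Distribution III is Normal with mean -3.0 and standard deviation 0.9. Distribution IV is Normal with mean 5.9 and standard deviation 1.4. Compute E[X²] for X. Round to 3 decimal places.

For each component E[X²] = Var + (mean)², giving I: 1.3642; II: 36.2; III: 9.81; IV: 36.77.
Overall E[X²] = 0.27·1.3642 + 0.29·36.2 + 0.17·9.81 + 0.27·36.77 = 22.4619.

22.462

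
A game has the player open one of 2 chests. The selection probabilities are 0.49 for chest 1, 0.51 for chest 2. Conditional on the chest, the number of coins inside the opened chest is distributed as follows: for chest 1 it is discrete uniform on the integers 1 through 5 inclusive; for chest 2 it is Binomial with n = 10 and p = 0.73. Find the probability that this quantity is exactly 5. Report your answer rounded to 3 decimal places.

Conditional on each chest, P(X = 5): 1: 0.2; 2: 0.0749607.
By total probability, P(X = 5) = 0.49·0.2 + 0.51·0.0749607 = 0.13623.

0.136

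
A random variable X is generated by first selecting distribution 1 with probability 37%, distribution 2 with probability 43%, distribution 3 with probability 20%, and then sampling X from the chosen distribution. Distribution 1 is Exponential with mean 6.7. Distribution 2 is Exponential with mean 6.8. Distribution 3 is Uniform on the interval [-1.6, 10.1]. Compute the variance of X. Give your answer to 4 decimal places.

39.7790

Per component, 1: μ=6.7, E[X²]=89.78; 2: μ=6.8, E[X²]=92.48; 3: μ=4.25, E[X²]=29.47.
E[X] = 0.37·6.7 + 0.43·6.8 + 0.2·4.25 = 6.253.
E[X²] = 0.37·89.78 + 0.43·92.48 + 0.2·29.47 = 78.879.
Var(X) = E[X²] − (E[X])² = 78.879 − 39.1 = 39.779.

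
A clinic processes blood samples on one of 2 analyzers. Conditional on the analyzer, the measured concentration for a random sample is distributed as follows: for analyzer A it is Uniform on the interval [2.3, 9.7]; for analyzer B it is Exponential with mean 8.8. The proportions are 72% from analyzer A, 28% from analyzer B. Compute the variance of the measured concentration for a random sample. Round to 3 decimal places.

26.549

Per component, A: μ=6, E[X²]=40.5633; B: μ=8.8, E[X²]=154.88.
E[X] = 0.72·6 + 0.28·8.8 = 6.784.
E[X²] = 0.72·40.5633 + 0.28·154.88 = 72.572.
Var(X) = E[X²] − (E[X])² = 72.572 − 46.0227 = 26.5493.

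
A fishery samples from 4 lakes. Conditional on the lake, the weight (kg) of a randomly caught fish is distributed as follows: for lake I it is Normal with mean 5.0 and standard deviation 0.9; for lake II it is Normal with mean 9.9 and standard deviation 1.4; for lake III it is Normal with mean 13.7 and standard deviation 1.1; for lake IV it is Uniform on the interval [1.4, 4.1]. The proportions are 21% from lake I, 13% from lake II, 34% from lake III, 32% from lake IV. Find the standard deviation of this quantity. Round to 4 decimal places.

4.8209

Per component, I: μ=5, E[X²]=25.81; II: μ=9.9, E[X²]=99.97; III: μ=13.7, E[X²]=188.9; IV: μ=2.75, E[X²]=8.17.
E[X] = 0.21·5 + 0.13·9.9 + 0.34·13.7 + 0.32·2.75 = 7.875.
E[X²] = 0.21·25.81 + 0.13·99.97 + 0.34·188.9 + 0.32·8.17 = 85.2566.
Var(X) = E[X²] − (E[X])² = 85.2566 − 62.0156 = 23.241.
SD(X) = √23.241 = 4.82089.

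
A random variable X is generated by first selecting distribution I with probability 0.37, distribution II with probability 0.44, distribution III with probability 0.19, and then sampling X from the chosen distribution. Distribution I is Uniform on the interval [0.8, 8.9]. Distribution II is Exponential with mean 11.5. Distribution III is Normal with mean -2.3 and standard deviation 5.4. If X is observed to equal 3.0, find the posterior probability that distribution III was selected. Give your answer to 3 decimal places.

0.103

Likelihoods f(3.0 | ·): I: 0.123457; II: 0.0669897; III: 0.0456391.
Posterior ∝ prior × likelihood. Numerator for III: 0.19·0.0456391 = 0.00867143.
Normalizing constant: 0.37·0.123457 + 0.44·0.0669897 + 0.19·0.0456391 = 0.0838259.
P(III | observation) = 0.00867143 / 0.0838259 = 0.103446.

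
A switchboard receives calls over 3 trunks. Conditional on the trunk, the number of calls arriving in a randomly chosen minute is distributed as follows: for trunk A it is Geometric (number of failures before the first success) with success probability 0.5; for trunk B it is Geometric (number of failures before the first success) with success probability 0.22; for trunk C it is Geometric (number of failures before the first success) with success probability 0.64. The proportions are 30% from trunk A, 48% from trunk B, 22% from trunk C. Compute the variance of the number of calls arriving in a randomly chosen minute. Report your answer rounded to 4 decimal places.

Per component, A: μ=1, E[X²]=3; B: μ=3.54545, E[X²]=28.686; C: μ=0.5625, E[X²]=1.19531.
E[X] = 0.3·1 + 0.48·3.54545 + 0.22·0.5625 = 2.12557.
E[X²] = 0.3·3 + 0.48·28.686 + 0.22·1.19531 = 14.9322.
Var(X) = E[X²] − (E[X])² = 14.9322 − 4.51804 = 10.4142.

10.4142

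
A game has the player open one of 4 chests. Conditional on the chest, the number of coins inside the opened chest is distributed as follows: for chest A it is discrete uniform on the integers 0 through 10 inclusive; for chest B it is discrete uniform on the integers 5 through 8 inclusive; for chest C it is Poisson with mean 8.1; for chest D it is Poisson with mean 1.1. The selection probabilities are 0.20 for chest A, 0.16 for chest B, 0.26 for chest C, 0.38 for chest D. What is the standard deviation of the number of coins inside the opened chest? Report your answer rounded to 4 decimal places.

3.6294

Per component, A: μ=5, E[X²]=35; B: μ=6.5, E[X²]=43.5; C: μ=8.1, E[X²]=73.71; D: μ=1.1, E[X²]=2.31.
E[X] = 0.2·5 + 0.16·6.5 + 0.26·8.1 + 0.38·1.1 = 4.564.
E[X²] = 0.2·35 + 0.16·43.5 + 0.26·73.71 + 0.38·2.31 = 34.0024.
Var(X) = E[X²] − (E[X])² = 34.0024 − 20.8301 = 13.1723.
SD(X) = √13.1723 = 3.62937.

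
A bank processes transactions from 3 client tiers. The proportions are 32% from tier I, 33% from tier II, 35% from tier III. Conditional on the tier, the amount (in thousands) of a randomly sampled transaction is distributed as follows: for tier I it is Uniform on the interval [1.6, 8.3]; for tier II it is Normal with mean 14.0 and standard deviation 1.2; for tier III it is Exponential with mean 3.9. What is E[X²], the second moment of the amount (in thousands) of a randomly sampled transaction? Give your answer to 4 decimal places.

For each component E[X²] = Var + (mean)², giving I: 28.2433; II: 197.44; III: 30.42.
Overall E[X²] = 0.32·28.2433 + 0.33·197.44 + 0.35·30.42 = 84.8401.

84.8401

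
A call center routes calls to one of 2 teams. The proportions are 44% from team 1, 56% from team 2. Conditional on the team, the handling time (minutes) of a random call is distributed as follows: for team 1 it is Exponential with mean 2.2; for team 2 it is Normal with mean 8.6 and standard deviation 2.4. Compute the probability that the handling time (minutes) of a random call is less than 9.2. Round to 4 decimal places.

0.7686

Conditional on each team, P(X < 9.2): 1: 0.984729; 2: 0.598706.
By total probability, P(X < 9.2) = 0.44·0.984729 + 0.56·0.598706 = 0.768556.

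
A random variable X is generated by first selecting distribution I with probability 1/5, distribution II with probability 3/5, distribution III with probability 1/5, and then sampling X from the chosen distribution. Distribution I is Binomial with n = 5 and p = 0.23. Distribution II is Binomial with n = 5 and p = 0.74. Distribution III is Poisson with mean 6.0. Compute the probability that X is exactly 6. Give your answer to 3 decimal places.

0.032

Conditional on each component, P(X = 6): I: 0; II: 0; III: 0.160623.
By total probability, P(X = 6) = 0.2·0 + 0.6·0 + 0.2·0.160623 = 0.0321246.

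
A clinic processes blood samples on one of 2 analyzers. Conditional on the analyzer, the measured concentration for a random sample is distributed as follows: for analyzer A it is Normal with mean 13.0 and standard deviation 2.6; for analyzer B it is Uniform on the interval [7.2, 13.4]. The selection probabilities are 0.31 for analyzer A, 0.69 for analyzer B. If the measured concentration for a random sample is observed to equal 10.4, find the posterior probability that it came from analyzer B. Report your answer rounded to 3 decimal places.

0.794

Likelihoods f(10.4 | ·): A: 0.0930657; B: 0.16129.
Posterior ∝ prior × likelihood. Numerator for B: 0.69·0.16129 = 0.11129.
Normalizing constant: 0.31·0.0930657 + 0.69·0.16129 = 0.140141.
P(B | observation) = 0.11129 / 0.140141 = 0.794133.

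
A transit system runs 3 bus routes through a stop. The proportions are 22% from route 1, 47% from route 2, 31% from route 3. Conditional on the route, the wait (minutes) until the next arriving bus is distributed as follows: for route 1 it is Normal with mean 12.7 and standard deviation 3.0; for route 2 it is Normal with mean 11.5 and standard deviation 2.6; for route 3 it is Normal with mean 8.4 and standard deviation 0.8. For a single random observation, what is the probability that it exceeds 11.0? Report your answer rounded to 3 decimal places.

Conditional on each route, P(X > 11.0): 1: 0.71453; 2: 0.576249; 3: 0.000577025.
By total probability, P(X > 11.0) = 0.22·0.71453 + 0.47·0.576249 + 0.31·0.000577025 = 0.428213.

0.428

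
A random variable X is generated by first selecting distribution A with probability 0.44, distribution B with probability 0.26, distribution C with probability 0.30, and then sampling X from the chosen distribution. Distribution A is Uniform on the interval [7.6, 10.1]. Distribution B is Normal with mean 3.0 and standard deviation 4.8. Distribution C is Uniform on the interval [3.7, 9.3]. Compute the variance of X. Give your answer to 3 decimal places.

Per component, A: μ=8.85, E[X²]=78.8433; B: μ=3, E[X²]=32.04; C: μ=6.5, E[X²]=44.8633.
E[X] = 0.44·8.85 + 0.26·3 + 0.3·6.5 = 6.624.
E[X²] = 0.44·78.8433 + 0.26·32.04 + 0.3·44.8633 = 56.4805.
Var(X) = E[X²] − (E[X])² = 56.4805 − 43.8774 = 12.6031.

12.603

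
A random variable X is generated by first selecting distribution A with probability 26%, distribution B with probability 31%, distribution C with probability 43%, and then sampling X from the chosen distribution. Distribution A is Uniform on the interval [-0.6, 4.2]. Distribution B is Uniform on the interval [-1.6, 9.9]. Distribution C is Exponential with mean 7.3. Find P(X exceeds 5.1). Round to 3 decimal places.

0.343

Conditional on each component, P(X > 5.1): A: 0; B: 0.417391; C: 0.497266.
By total probability, P(X > 5.1) = 0.26·0 + 0.31·0.417391 + 0.43·0.497266 = 0.343216.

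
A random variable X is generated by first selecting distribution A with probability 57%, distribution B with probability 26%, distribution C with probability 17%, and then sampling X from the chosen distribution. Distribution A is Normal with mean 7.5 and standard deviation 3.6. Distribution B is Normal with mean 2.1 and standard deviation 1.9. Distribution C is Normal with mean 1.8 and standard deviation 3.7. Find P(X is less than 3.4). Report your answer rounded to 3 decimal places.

0.382

Conditional on each component, P(X < 3.4): A: 0.127375; B: 0.753079; C: 0.667286.
By total probability, P(X < 3.4) = 0.57·0.127375 + 0.26·0.753079 + 0.17·0.667286 = 0.381843.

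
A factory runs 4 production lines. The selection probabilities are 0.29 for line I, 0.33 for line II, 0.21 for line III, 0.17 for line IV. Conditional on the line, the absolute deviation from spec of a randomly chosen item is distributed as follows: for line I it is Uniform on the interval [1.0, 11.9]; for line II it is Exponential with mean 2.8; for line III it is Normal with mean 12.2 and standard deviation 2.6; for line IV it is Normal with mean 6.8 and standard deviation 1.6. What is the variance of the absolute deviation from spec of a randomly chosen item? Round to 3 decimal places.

18.670

Per component, I: μ=6.45, E[X²]=51.5033; II: μ=2.8, E[X²]=15.68; III: μ=12.2, E[X²]=155.6; IV: μ=6.8, E[X²]=48.8.
E[X] = 0.29·6.45 + 0.33·2.8 + 0.21·12.2 + 0.17·6.8 = 6.5125.
E[X²] = 0.29·51.5033 + 0.33·15.68 + 0.21·155.6 + 0.17·48.8 = 61.0824.
Var(X) = E[X²] − (E[X])² = 61.0824 − 42.4127 = 18.6697.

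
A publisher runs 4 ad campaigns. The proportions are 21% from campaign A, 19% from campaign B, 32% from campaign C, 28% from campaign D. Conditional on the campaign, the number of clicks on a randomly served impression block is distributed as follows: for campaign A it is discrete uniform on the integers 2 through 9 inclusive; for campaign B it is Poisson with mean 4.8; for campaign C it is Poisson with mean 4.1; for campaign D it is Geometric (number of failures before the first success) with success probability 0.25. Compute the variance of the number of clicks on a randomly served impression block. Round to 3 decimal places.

Per component, A: μ=5.5, E[X²]=35.5; B: μ=4.8, E[X²]=27.84; C: μ=4.1, E[X²]=20.91; D: μ=3, E[X²]=21.
E[X] = 0.21·5.5 + 0.19·4.8 + 0.32·4.1 + 0.28·3 = 4.219.
E[X²] = 0.21·35.5 + 0.19·27.84 + 0.32·20.91 + 0.28·21 = 25.3158.
Var(X) = E[X²] − (E[X])² = 25.3158 − 17.8 = 7.51584.

7.516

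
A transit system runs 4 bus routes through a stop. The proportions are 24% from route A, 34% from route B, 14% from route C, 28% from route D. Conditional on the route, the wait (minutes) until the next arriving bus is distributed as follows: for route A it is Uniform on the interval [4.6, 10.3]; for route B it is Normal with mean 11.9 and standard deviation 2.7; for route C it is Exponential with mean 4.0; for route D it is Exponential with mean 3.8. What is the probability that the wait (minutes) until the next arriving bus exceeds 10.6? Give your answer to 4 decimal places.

0.2600

Conditional on each route, P(X > 10.6): A: 0; B: 0.684913; C: 0.0706512; D: 0.0614535.
By total probability, P(X > 10.6) = 0.24·0 + 0.34·0.684913 + 0.14·0.0706512 + 0.28·0.0614535 = 0.259969.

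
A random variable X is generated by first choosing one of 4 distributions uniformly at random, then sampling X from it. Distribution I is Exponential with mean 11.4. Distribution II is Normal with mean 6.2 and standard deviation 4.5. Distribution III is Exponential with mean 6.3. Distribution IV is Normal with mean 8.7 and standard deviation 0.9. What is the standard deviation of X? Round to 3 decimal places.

Per component, I: μ=11.4, E[X²]=259.92; II: μ=6.2, E[X²]=58.69; III: μ=6.3, E[X²]=79.38; IV: μ=8.7, E[X²]=76.5.
E[X] = 0.25·11.4 + 0.25·6.2 + 0.25·6.3 + 0.25·8.7 = 8.15.
E[X²] = 0.25·259.92 + 0.25·58.69 + 0.25·79.38 + 0.25·76.5 = 118.623.
Var(X) = E[X²] − (E[X])² = 118.623 − 66.4225 = 52.2.
SD(X) = √52.2 = 7.22496.

7.225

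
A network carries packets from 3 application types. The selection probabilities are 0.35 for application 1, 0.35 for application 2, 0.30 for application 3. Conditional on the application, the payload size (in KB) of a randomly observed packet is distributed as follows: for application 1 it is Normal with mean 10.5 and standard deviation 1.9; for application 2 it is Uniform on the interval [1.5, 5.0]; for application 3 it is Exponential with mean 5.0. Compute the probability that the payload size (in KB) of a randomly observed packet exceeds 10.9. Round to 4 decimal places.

0.1797

Conditional on each application, P(X > 10.9): 1: 0.416628; 2: 0; 3: 0.113042.
By total probability, P(X > 10.9) = 0.35·0.416628 + 0.35·0 + 0.3·0.113042 = 0.179732.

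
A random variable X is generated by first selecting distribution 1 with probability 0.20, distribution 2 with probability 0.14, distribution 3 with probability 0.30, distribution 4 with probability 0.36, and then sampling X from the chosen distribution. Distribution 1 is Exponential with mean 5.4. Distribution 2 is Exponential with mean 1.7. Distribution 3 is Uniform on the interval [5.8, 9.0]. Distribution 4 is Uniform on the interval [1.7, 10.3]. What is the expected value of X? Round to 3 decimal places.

Component means — 1: 5.4; 2: 1.7; 3: 7.4; 4: 6.
E[X] = 0.2·5.4 + 0.14·1.7 + 0.3·7.4 + 0.36·6 = 5.698.

5.698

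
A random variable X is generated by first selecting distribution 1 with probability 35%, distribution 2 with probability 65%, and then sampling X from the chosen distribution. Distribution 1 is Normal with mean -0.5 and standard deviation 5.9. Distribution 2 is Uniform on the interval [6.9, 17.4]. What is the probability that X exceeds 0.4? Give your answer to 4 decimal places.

0.8038

Conditional on each component, P(X > 0.4): 1: 0.43938; 2: 1.
By total probability, P(X > 0.4) = 0.35·0.43938 + 0.65·1 = 0.803783.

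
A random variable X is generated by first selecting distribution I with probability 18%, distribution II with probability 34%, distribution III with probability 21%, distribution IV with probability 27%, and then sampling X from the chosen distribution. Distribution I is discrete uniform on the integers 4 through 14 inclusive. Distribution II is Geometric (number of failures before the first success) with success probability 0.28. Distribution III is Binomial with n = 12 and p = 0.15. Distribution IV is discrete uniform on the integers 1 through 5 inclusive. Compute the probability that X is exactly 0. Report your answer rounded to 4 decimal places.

Conditional on each component, P(X = 0): I: 0; II: 0.28; III: 0.142242; IV: 0.
By total probability, P(X = 0) = 0.18·0 + 0.34·0.28 + 0.21·0.142242 + 0.27·0 = 0.125071.

0.1251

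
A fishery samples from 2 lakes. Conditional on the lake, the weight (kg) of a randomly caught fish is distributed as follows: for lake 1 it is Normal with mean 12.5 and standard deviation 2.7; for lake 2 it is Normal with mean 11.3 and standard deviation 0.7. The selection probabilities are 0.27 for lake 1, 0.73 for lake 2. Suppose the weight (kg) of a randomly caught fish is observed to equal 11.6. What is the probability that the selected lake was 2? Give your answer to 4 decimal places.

0.9096

Likelihoods f(11.6 | ·): 1: 0.139772; 2: 0.51991.
Posterior ∝ prior × likelihood. Numerator for 2: 0.73·0.51991 = 0.379534.
Normalizing constant: 0.27·0.139772 + 0.73·0.51991 = 0.417272.
P(2 | observation) = 0.379534 / 0.417272 = 0.909559.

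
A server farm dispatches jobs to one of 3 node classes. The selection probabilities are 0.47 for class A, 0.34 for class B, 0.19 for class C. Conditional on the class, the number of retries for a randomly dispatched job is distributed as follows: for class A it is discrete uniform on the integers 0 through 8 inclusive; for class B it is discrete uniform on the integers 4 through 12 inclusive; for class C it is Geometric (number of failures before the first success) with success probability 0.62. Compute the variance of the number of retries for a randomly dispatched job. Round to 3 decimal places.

Per component, A: μ=4, E[X²]=22.6667; B: μ=8, E[X²]=70.6667; C: μ=0.612903, E[X²]=1.3642.
E[X] = 0.47·4 + 0.34·8 + 0.19·0.612903 = 4.71645.
E[X²] = 0.47·22.6667 + 0.34·70.6667 + 0.19·1.3642 = 34.9392.
Var(X) = E[X²] − (E[X])² = 34.9392 − 22.2449 = 12.6943.

12.694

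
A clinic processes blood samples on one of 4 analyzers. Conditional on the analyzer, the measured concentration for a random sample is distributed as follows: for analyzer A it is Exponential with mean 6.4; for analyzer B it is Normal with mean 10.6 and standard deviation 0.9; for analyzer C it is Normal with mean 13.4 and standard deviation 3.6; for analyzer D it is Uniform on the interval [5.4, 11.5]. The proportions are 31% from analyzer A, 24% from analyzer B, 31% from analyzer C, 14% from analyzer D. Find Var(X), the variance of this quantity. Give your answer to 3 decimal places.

Per component, A: μ=6.4, E[X²]=81.92; B: μ=10.6, E[X²]=113.17; C: μ=13.4, E[X²]=192.52; D: μ=8.45, E[X²]=74.5033.
E[X] = 0.31·6.4 + 0.24·10.6 + 0.31·13.4 + 0.14·8.45 = 9.865.
E[X²] = 0.31·81.92 + 0.24·113.17 + 0.31·192.52 + 0.14·74.5033 = 122.668.
Var(X) = E[X²] − (E[X])² = 122.668 − 97.3182 = 25.3494.

25.349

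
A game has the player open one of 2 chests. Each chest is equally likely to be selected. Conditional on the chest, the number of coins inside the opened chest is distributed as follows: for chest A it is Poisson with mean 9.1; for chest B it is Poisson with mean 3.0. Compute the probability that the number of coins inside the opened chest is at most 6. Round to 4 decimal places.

Conditional on each chest, P(X ≤ 6): A: 0.197823; B: 0.966491.
By total probability, P(X ≤ 6) = 0.5·0.197823 + 0.5·0.966491 = 0.582157.

0.5822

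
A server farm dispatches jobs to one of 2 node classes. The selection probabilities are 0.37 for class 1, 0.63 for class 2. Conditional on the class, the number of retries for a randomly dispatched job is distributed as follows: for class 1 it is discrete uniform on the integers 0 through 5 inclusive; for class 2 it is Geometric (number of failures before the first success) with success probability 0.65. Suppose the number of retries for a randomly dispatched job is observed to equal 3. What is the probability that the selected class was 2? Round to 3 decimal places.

0.222

Likelihoods P(X=3 | ·): 1: 0.166667; 2: 0.0278687.
Posterior ∝ prior × likelihood. Numerator for 2: 0.63·0.0278687 = 0.0175573.
Normalizing constant: 0.37·0.166667 + 0.63·0.0278687 = 0.079224.
P(2 | observation) = 0.0175573 / 0.079224 = 0.221616.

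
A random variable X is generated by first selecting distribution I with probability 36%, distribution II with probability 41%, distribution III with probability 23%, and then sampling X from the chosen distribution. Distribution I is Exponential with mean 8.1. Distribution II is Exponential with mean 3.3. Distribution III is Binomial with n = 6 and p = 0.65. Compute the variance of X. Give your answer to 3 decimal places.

Per component, I: μ=8.1, E[X²]=131.22; II: μ=3.3, E[X²]=21.78; III: μ=3.9, E[X²]=16.575.
E[X] = 0.36·8.1 + 0.41·3.3 + 0.23·3.9 = 5.166.
E[X²] = 0.36·131.22 + 0.41·21.78 + 0.23·16.575 = 59.9812.
Var(X) = E[X²] − (E[X])² = 59.9812 − 26.6876 = 33.2937.

33.294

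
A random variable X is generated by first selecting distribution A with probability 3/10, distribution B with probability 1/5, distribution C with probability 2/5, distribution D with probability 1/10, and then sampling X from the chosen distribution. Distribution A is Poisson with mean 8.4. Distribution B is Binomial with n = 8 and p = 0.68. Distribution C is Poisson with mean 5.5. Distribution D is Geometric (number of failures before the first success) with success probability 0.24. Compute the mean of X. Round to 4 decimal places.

6.1247

Component means — A: 8.4; B: 5.44; C: 5.5; D: 3.16667.
E[X] = 0.3·8.4 + 0.2·5.44 + 0.4·5.5 + 0.1·3.16667 = 6.12467.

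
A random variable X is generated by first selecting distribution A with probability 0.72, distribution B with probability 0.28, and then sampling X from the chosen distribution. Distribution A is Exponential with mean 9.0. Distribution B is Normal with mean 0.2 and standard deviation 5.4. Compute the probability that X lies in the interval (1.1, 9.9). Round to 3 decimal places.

Conditional on each component, P(1.1 < X < 9.9): A: 0.552081; B: 0.397592.
By total probability, P(1.1 < X < 9.9) = 0.72·0.552081 + 0.28·0.397592 = 0.508824.

0.509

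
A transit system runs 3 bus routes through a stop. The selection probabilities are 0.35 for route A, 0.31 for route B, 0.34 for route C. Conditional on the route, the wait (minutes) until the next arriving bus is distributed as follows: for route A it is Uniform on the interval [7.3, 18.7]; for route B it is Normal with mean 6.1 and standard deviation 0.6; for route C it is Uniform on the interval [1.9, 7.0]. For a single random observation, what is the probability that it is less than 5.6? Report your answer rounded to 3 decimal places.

0.309

Conditional on each route, P(X < 5.6): A: 0; B: 0.202328; C: 0.72549.
By total probability, P(X < 5.6) = 0.35·0 + 0.31·0.202328 + 0.34·0.72549 = 0.309388.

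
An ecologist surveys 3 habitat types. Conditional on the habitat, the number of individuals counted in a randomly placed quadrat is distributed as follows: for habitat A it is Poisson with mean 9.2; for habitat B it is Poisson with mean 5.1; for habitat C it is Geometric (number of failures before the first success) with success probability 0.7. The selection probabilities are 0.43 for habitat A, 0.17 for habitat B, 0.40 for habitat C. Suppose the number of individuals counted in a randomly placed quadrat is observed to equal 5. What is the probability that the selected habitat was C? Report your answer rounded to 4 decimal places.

Likelihoods P(X=5 | ·): A: 0.0554943; B: 0.175294; C: 0.001701.
Posterior ∝ prior × likelihood. Numerator for C: 0.4·0.001701 = 0.0006804.
Normalizing constant: 0.43·0.0554943 + 0.17·0.175294 + 0.4·0.001701 = 0.054343.
P(C | observation) = 0.0006804 / 0.054343 = 0.0125205.

0.0125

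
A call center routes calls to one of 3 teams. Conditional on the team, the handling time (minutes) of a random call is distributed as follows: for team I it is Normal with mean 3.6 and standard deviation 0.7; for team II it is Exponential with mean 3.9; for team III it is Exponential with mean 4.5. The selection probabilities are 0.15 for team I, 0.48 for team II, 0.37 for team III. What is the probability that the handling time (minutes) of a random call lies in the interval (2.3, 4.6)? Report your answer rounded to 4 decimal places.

Conditional on each team, P(2.3 < X < 4.6): I: 0.891791; II: 0.247033; III: 0.240034.
By total probability, P(2.3 < X < 4.6) = 0.15·0.891791 + 0.48·0.247033 + 0.37·0.240034 = 0.341157.

0.3412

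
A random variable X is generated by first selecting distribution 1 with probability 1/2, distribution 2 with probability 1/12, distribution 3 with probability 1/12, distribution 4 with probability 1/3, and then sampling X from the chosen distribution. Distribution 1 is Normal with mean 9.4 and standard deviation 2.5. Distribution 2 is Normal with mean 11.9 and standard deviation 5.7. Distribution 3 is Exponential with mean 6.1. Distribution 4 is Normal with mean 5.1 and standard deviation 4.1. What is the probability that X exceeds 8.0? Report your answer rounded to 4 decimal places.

Conditional on each component, P(X > 8.0): 1: 0.71226; 2: 0.753079; 3: 0.269422; 4: 0.239685.
By total probability, P(X > 8.0) = 0.5·0.71226 + 0.0833333·0.753079 + 0.0833333·0.269422 + 0.333333·0.239685 = 0.521233.

0.5212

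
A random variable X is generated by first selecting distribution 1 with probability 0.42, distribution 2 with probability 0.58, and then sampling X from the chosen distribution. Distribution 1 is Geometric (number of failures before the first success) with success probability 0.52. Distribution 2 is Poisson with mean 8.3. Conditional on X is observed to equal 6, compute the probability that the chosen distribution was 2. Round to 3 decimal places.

Likelihoods P(X=6 | ·): 1: 0.00635991; 2: 0.112847.
Posterior ∝ prior × likelihood. Numerator for 2: 0.58·0.112847 = 0.0654515.
Normalizing constant: 0.42·0.00635991 + 0.58·0.112847 = 0.0681227.
P(2 | observation) = 0.0654515 / 0.0681227 = 0.960789.

0.961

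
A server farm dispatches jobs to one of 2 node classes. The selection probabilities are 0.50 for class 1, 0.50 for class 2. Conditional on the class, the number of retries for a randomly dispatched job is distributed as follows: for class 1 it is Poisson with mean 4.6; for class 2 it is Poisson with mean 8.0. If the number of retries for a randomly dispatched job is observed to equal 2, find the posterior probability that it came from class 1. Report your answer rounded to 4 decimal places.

0.9083

Likelihoods P(X=2 | ·): 1: 0.106348; 2: 0.0107348.
Posterior ∝ prior × likelihood. Numerator for 1: 0.5·0.106348 = 0.0531742.
Normalizing constant: 0.5·0.106348 + 0.5·0.0107348 = 0.0585416.
P(1 | observation) = 0.0531742 / 0.0585416 = 0.908315.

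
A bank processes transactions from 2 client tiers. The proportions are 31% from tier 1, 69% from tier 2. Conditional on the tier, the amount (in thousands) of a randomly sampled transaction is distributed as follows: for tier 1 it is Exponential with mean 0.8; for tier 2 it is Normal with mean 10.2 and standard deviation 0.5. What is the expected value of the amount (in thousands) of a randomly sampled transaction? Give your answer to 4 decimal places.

7.2860

Component means — 1: 0.8; 2: 10.2.
E[X] = 0.31·0.8 + 0.69·10.2 = 7.286.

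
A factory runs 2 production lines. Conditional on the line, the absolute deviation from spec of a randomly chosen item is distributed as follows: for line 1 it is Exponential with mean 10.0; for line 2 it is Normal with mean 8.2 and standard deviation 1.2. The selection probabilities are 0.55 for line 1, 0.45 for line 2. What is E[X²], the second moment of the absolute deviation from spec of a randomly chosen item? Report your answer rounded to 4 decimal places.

140.9060

For each component E[X²] = Var + (mean)², giving 1: 200; 2: 68.68.
Overall E[X²] = 0.55·200 + 0.45·68.68 = 140.906.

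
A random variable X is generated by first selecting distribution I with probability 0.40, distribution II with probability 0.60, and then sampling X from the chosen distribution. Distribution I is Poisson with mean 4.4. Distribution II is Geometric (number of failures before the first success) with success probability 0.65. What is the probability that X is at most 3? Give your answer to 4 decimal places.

0.7348

Conditional on each component, P(X ≤ 3): I: 0.359448; II: 0.984994.
By total probability, P(X ≤ 3) = 0.4·0.359448 + 0.6·0.984994 = 0.734775.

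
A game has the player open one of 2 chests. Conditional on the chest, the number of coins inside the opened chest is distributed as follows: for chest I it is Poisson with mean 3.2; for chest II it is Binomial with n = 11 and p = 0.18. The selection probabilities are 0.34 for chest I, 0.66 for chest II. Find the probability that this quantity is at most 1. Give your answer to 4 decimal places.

0.3122

Conditional on each chest, P(X ≤ 1): I: 0.171201; II: 0.384854.
By total probability, P(X ≤ 1) = 0.34·0.171201 + 0.66·0.384854 = 0.312212.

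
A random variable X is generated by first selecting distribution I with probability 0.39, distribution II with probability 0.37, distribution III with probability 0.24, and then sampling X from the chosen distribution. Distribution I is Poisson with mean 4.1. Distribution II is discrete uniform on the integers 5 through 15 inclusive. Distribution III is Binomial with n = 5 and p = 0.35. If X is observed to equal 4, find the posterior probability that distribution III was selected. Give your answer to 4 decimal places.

Likelihoods P(X=4 | ·): I: 0.195127; II: 0; III: 0.0487703.
Posterior ∝ prior × likelihood. Numerator for III: 0.24·0.0487703 = 0.0117049.
Normalizing constant: 0.39·0.195127 + 0.37·0 + 0.24·0.0487703 = 0.0878043.
P(III | observation) = 0.0117049 / 0.0878043 = 0.133306.

0.1333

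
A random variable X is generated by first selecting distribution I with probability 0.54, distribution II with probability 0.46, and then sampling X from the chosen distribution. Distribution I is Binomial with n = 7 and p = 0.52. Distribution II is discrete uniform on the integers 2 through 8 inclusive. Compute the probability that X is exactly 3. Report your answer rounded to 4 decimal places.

Conditional on each component, P(X = 3): I: 0.261242; II: 0.142857.
By total probability, P(X = 3) = 0.54·0.261242 + 0.46·0.142857 = 0.206785.

0.2068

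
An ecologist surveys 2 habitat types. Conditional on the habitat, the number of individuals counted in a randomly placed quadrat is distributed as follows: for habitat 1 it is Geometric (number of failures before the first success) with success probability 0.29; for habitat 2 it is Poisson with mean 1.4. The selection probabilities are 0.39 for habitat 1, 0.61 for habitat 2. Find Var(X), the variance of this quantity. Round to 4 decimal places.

4.4079

Per component, 1: μ=2.44828, E[X²]=14.4364; 2: μ=1.4, E[X²]=3.36.
E[X] = 0.39·2.44828 + 0.61·1.4 = 1.80883.
E[X²] = 0.39·14.4364 + 0.61·3.36 = 7.67979.
Var(X) = E[X²] − (E[X])² = 7.67979 − 3.27186 = 4.40793.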